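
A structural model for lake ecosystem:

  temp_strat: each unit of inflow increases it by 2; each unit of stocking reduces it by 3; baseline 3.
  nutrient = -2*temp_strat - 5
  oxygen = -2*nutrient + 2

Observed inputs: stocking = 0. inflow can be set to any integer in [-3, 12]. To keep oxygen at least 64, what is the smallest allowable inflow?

inflow = 5

Substituting into the temp_strat equation gives temp_strat = 2*inflow + 3.
Substituting into the nutrient equation gives nutrient = -4*inflow - 11.
So oxygen = 8*inflow + 24.
Require 8*inflow + 24 ≥ 64, so inflow ≥ 5.
The smallest integer in [-3, 12] satisfying this is 5.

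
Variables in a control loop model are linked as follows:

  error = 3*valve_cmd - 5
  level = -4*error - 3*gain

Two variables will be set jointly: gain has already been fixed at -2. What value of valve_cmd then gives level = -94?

With gain held at -2:
Substituting into the level equation gives level = -12*valve_cmd + 26.
Solve -12*valve_cmd + 26 = -94: valve_cmd = (-94 - 26) / -12 = 10.

valve_cmd = 10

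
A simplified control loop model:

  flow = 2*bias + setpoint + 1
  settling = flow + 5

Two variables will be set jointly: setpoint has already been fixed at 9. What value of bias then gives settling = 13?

bias = -1

With setpoint held at 9:
Substituting into the flow equation gives flow = 2*bias + 10.
Substituting into the settling equation gives settling = 2*bias + 15.
Solve 2*bias + 15 = 13: bias = (13 - 15) / 2 = -1.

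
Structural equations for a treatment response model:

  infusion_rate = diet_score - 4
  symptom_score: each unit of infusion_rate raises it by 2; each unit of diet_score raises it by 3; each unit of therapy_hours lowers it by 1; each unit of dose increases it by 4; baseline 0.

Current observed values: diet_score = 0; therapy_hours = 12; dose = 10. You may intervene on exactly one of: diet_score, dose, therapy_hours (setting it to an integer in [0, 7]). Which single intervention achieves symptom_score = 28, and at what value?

set therapy_hours = 4

Intervening on diet_score: symptom_score = 5*diet_score + 20. Reaching 28 requires diet_score = 8/5, not an integer.
Intervening on dose: symptom_score = 4*dose - 20. Reaching 28 requires dose = 12, outside [0, 7].
Intervening on therapy_hours: with other inputs at their observed values, symptom_score = -therapy_hours + 32. Solving for 28 gives therapy_hours = 4, within [0, 7].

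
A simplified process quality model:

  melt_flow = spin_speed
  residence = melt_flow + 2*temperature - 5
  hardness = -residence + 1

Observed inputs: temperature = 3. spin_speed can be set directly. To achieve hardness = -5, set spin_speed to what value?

spin_speed = 5

Substituting into the residence equation gives residence = spin_speed + 1.
hardness becomes -spin_speed.
Solve -spin_speed = -5: spin_speed = -5 / -1 = 5.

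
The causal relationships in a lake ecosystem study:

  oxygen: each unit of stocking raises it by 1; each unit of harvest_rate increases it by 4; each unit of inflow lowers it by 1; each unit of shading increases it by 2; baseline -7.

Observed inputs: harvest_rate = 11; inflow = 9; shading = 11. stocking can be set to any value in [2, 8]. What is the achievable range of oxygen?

52 to 58

Substituting into the oxygen equation gives oxygen = stocking + 50.
Linear in stocking, so extremes are at the endpoints: stocking = 2 gives oxygen = 52; stocking = 8 gives oxygen = 58.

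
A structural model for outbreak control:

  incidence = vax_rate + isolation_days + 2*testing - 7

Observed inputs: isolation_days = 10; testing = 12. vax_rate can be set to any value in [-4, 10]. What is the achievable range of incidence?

Substituting into the incidence equation gives incidence = vax_rate + 27.
Linear in vax_rate, so extremes are at the endpoints: vax_rate = -4 gives incidence = 23; vax_rate = 10 gives incidence = 37.

23 to 37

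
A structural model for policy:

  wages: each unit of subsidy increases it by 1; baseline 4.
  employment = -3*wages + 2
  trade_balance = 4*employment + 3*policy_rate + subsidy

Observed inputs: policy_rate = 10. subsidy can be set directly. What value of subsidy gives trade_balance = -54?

subsidy = 4

Substituting into the employment equation gives employment = -3*subsidy - 10.
So trade_balance = -11*subsidy - 10.
Solve -11*subsidy - 10 = -54: subsidy = (-54 + 10) / -11 = 4.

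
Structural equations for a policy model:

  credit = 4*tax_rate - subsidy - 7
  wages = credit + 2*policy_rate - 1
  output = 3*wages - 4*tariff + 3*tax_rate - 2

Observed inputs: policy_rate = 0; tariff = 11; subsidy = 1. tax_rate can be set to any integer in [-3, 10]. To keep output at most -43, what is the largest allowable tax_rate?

tax_rate = 2

Substituting into the credit equation gives credit = 4*tax_rate - 8.
Substituting into the wages equation gives wages = 4*tax_rate - 9.
output becomes 15*tax_rate - 73.
Require 15*tax_rate - 73 ≤ -43, so tax_rate ≤ 2.
The largest integer in [-3, 10] satisfying this is 2.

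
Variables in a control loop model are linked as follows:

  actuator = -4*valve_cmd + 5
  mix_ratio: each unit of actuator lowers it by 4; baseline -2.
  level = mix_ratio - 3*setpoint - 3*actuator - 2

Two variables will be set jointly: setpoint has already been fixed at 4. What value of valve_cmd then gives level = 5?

valve_cmd = 2

With setpoint held at 4:
Substituting into the mix_ratio equation gives mix_ratio = 16*valve_cmd - 22.
Substituting into the level equation gives level = 28*valve_cmd - 51.
Solve 28*valve_cmd - 51 = 5: valve_cmd = (5 + 51) / 28 = 2.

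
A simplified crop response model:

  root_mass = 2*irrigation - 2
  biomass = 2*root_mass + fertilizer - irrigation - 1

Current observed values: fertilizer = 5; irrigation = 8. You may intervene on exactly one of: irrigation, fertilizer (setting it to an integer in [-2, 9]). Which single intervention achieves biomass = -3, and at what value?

Intervening on irrigation: with other inputs at their observed values, biomass = 3*irrigation. Solving for -3 gives irrigation = -1, within [-2, 9].
Intervening on fertilizer: biomass = fertilizer + 19. Reaching -3 requires fertilizer = -22, outside [-2, 9].

set irrigation = -1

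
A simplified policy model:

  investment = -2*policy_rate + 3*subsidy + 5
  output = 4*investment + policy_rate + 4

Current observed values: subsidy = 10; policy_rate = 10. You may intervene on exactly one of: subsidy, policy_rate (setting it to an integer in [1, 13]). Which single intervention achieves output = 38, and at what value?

set subsidy = 7

Intervening on subsidy: with other inputs at their observed values, output = 12*subsidy - 46. Solving for 38 gives subsidy = 7, within [1, 13].
Intervening on policy_rate: output = -7*policy_rate + 144. Reaching 38 requires policy_rate = 106/7, not an integer.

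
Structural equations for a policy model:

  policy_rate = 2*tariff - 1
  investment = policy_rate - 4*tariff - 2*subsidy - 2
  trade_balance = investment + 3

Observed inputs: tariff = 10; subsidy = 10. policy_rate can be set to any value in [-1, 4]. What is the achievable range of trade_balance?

-60 to -55

Intervening on policy_rate fixes its value directly, overriding its dependence on tariff.
Substituting into the investment equation gives investment = policy_rate - 62.
Substituting into the trade_balance equation gives trade_balance = policy_rate - 59.
Linear in policy_rate, so extremes are at the endpoints: policy_rate = -1 gives trade_balance = -60; policy_rate = 4 gives trade_balance = -55.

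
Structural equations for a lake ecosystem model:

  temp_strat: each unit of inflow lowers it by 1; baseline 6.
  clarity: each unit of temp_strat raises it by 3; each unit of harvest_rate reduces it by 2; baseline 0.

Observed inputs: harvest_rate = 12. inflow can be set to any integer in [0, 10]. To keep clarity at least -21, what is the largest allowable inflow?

inflow = 5

Substituting into the clarity equation gives clarity = -3*inflow - 6.
Require -3*inflow - 6 ≥ -21, so inflow ≤ 5.
The largest integer in [0, 10] satisfying this is 5.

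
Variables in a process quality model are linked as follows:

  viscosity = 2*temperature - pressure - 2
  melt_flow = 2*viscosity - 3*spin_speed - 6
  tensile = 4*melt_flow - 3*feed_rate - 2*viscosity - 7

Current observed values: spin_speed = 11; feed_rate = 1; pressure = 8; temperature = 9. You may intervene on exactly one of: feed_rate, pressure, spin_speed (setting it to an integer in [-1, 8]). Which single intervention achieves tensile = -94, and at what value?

set pressure = 4

Intervening on feed_rate: tensile = -3*feed_rate - 115. Reaching -94 requires feed_rate = -7, outside [-1, 8].
Intervening on pressure: with other inputs at their observed values, tensile = -6*pressure - 70. Solving for -94 gives pressure = 4, within [-1, 8].
Intervening on spin_speed: tensile = -12*spin_speed + 14. Reaching -94 requires spin_speed = 9, outside [-1, 8].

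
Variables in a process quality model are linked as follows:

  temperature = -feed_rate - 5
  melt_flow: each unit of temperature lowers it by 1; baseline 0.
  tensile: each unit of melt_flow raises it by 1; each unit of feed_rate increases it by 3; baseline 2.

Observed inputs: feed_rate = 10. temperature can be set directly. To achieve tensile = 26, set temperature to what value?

temperature = 6

Intervening on temperature fixes its value directly, overriding its dependence on feed_rate.
Substituting into the tensile equation gives tensile = -temperature + 32.
Solve -temperature + 32 = 26: temperature = (26 - 32) / -1 = 6.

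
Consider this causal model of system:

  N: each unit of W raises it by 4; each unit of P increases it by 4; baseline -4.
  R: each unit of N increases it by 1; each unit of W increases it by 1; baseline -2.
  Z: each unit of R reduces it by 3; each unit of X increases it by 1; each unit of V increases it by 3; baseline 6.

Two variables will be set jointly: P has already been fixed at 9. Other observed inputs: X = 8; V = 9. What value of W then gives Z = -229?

With P held at 9:
Substituting into the N equation gives N = 4*W + 32.
Substituting into the R equation gives R = 5*W + 30.
Substituting into the Z equation gives Z = -15*W - 49.
Solve -15*W - 49 = -229: W = (-229 + 49) / -15 = 12.

W = 12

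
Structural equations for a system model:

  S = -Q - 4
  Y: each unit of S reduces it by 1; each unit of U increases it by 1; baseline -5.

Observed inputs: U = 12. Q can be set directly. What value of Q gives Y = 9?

Q = -2

Substituting into the Y equation gives Y = Q + 11.
Solve Q + 11 = 9: Q = (9 - 11) / 1 = -2.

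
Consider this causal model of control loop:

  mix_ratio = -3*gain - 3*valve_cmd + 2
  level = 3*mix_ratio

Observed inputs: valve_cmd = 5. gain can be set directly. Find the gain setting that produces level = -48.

Substituting into the mix_ratio equation gives mix_ratio = -3*gain - 13.
Substituting into the level equation gives level = -9*gain - 39.
Solve -9*gain - 39 = -48: gain = (-48 + 39) / -9 = 1.

gain = 1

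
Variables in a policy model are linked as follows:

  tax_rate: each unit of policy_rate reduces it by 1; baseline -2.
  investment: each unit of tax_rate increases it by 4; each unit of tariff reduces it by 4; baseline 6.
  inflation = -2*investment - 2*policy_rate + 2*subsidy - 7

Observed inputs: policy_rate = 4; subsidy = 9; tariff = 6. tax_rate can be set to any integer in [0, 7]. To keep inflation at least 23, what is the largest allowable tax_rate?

Intervening on tax_rate fixes its value directly, overriding its dependence on policy_rate.
Substituting into the investment equation gives investment = 4*tax_rate - 18.
Substituting into the inflation equation gives inflation = -8*tax_rate + 39.
Require -8*tax_rate + 39 ≥ 23, so tax_rate ≤ 2.
The largest integer in [0, 7] satisfying this is 2.

tax_rate = 2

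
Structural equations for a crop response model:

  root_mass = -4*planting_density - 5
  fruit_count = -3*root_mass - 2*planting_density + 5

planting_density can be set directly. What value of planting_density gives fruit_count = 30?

planting_density = 1

Substituting into the fruit_count equation gives fruit_count = 10*planting_density + 20.
Solve 10*planting_density + 20 = 30: planting_density = (30 - 20) / 10 = 1.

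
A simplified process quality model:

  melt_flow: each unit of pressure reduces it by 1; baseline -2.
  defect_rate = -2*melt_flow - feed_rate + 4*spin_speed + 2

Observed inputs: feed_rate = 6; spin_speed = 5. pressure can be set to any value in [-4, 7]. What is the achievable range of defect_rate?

12 to 34

Substituting into the defect_rate equation gives defect_rate = 2*pressure + 20.
Linear in pressure, so extremes are at the endpoints: pressure = -4 gives defect_rate = 12; pressure = 7 gives defect_rate = 34.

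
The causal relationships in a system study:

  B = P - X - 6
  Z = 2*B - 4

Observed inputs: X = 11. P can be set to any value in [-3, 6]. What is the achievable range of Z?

-44 to -26

Substituting into the B equation gives B = P - 17.
Substituting into the Z equation gives Z = 2*P - 38.
Linear in P, so extremes are at the endpoints: P = -3 gives Z = -44; P = 6 gives Z = -26.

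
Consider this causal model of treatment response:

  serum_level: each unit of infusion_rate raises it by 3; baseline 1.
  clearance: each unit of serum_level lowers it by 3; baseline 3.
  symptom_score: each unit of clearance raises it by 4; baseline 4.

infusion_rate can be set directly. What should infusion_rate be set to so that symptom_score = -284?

infusion_rate = 8

Substituting into the clearance equation gives clearance = -9*infusion_rate.
This gives symptom_score = -36*infusion_rate + 4.
Solve -36*infusion_rate + 4 = -284: infusion_rate = (-284 - 4) / -36 = 8.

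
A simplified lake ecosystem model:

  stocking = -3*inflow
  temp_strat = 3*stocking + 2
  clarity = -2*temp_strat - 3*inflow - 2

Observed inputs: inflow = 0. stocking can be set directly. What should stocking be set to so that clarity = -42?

Intervening on stocking fixes its value directly, overriding its dependence on inflow.
Substituting into the clarity equation gives clarity = -6*stocking - 6.
Solve -6*stocking - 6 = -42: stocking = (-42 + 6) / -6 = 6.

stocking = 6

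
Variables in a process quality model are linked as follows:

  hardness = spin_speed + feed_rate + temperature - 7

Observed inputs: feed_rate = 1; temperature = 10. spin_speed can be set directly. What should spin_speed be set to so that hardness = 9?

Substituting into the hardness equation gives hardness = spin_speed + 4.
Solve spin_speed + 4 = 9: spin_speed = (9 - 4) / 1 = 5.

spin_speed = 5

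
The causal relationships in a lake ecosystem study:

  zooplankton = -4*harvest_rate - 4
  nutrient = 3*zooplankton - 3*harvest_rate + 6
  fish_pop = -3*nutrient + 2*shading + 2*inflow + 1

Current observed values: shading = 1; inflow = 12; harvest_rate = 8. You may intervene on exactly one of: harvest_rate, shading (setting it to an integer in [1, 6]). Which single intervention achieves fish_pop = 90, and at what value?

set harvest_rate = 1

Intervening on harvest_rate: with other inputs at their observed values, fish_pop = 45*harvest_rate + 45. Solving for 90 gives harvest_rate = 1, within [1, 6].
Intervening on shading: fish_pop = 2*shading + 403. Reaching 90 requires shading = -313/2, not an integer.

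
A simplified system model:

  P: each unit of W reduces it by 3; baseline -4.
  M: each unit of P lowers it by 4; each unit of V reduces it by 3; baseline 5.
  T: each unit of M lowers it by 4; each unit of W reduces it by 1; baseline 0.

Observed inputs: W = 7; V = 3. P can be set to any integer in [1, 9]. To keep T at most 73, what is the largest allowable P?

P = 4

Intervening on P fixes its value directly, overriding its dependence on W.
Substituting into the M equation gives M = -4*P - 4.
T becomes 16*P + 9.
Require 16*P + 9 ≤ 73, so P ≤ 4.
The largest integer in [1, 9] satisfying this is 4.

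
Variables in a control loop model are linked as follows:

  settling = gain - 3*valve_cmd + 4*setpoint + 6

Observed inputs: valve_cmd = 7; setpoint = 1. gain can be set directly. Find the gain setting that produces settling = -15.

gain = -4

Substituting into the settling equation gives settling = gain - 11.
Solve gain - 11 = -15: gain = (-15 + 11) / 1 = -4.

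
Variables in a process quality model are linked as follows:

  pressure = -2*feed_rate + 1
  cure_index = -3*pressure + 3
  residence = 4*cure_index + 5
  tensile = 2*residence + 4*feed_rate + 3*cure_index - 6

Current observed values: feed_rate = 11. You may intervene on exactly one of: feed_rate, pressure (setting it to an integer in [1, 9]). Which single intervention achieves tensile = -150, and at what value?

set pressure = 7

Intervening on feed_rate: tensile = 70*feed_rate + 4. Reaching -150 requires feed_rate = -11/5, not an integer.
Intervening on pressure: with other inputs at their observed values, tensile = -33*pressure + 81. Solving for -150 gives pressure = 7, within [1, 9].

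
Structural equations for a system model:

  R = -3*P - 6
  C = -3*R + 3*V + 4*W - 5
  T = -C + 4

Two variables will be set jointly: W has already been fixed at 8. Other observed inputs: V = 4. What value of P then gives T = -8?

With W held at 8:
Substituting into the C equation gives C = 9*P + 57.
Substituting into the T equation gives T = -9*P - 53.
Solve -9*P - 53 = -8: P = (-8 + 53) / -9 = -5.

P = -5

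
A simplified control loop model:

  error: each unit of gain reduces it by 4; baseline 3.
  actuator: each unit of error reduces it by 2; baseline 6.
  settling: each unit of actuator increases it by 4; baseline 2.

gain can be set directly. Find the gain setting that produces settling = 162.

gain = 5

Substituting into the actuator equation gives actuator = 8*gain.
So settling = 32*gain + 2.
Solve 32*gain + 2 = 162: gain = (162 - 2) / 32 = 5.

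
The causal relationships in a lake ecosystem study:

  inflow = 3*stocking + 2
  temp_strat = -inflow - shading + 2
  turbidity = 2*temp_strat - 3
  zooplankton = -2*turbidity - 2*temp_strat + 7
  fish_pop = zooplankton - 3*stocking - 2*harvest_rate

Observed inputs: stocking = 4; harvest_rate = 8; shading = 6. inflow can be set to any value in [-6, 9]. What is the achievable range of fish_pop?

-27 to 63

Intervening on inflow fixes its value directly, overriding its dependence on stocking.
Substituting into the temp_strat equation gives temp_strat = -inflow - 4.
This gives turbidity = -2*inflow - 11.
Substituting into the zooplankton equation gives zooplankton = 6*inflow + 37.
So fish_pop = 6*inflow + 9.
Linear in inflow, so extremes are at the endpoints: inflow = -6 gives fish_pop = -27; inflow = 9 gives fish_pop = 63.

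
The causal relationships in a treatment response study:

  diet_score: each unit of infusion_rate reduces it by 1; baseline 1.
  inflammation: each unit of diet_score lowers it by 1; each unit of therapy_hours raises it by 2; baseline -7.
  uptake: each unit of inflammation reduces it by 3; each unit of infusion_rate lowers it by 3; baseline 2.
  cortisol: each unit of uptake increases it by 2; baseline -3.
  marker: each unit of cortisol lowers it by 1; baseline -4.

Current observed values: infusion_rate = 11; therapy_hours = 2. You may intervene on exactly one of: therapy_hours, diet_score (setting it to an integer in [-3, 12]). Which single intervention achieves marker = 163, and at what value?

set therapy_hours = 7

Intervening on therapy_hours: with other inputs at their observed values, marker = 12*therapy_hours + 79. Solving for 163 gives therapy_hours = 7, within [-3, 12].
Intervening on diet_score: marker = -6*diet_score + 43. Reaching 163 requires diet_score = -20, outside [-3, 12].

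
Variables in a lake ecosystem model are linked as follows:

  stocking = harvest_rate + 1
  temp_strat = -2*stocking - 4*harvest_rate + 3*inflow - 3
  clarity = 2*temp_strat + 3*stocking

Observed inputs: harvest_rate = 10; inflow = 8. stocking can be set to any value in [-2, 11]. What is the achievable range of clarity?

Intervening on stocking fixes its value directly, overriding its dependence on harvest_rate.
Substituting into the temp_strat equation gives temp_strat = -2*stocking - 19.
clarity becomes -stocking - 38.
Linear in stocking, so extremes are at the endpoints: stocking = -2 gives clarity = -36; stocking = 11 gives clarity = -49.

-49 to -36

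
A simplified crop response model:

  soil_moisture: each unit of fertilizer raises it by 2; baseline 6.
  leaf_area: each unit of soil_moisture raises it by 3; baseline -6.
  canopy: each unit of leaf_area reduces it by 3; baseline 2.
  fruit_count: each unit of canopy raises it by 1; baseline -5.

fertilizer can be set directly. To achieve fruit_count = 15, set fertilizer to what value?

Substituting into the leaf_area equation gives leaf_area = 6*fertilizer + 12.
Substituting into the canopy equation gives canopy = -18*fertilizer - 34.
Substituting into the fruit_count equation gives fruit_count = -18*fertilizer - 39.
Solve -18*fertilizer - 39 = 15: fertilizer = (15 + 39) / -18 = -3.

fertilizer = -3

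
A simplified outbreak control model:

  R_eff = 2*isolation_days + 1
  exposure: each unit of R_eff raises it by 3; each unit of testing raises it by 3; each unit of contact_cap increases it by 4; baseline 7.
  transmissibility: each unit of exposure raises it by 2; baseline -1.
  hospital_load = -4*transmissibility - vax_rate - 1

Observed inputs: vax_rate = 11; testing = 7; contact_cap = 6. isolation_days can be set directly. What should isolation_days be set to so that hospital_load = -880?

Substituting into the exposure equation gives exposure = 6*isolation_days + 55.
So transmissibility = 12*isolation_days + 109.
So hospital_load = -48*isolation_days - 448.
Solve -48*isolation_days - 448 = -880: isolation_days = (-880 + 448) / -48 = 9.

isolation_days = 9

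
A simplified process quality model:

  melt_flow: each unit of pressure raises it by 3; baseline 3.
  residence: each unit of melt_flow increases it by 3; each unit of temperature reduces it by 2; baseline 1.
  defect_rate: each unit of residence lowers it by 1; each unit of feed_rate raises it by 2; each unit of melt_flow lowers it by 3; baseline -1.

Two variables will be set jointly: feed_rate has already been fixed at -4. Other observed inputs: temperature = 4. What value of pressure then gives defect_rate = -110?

pressure = 5

With feed_rate held at -4:
Substituting into the residence equation gives residence = 9*pressure + 2.
So defect_rate = -18*pressure - 20.
Solve -18*pressure - 20 = -110: pressure = (-110 + 20) / -18 = 5.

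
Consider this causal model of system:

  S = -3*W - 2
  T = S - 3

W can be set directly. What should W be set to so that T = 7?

W = -4

Substituting into the T equation gives T = -3*W - 5.
Solve -3*W - 5 = 7: W = (7 + 5) / -3 = -4.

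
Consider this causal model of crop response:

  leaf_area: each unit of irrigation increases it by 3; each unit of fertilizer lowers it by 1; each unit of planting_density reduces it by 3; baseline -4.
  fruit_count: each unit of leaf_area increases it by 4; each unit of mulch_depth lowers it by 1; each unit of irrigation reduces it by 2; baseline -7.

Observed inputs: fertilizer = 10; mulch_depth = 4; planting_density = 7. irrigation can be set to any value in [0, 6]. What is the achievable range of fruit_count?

-151 to -91

Substituting into the leaf_area equation gives leaf_area = 3*irrigation - 35.
This gives fruit_count = 10*irrigation - 151.
Linear in irrigation, so extremes are at the endpoints: irrigation = 0 gives fruit_count = -151; irrigation = 6 gives fruit_count = -91.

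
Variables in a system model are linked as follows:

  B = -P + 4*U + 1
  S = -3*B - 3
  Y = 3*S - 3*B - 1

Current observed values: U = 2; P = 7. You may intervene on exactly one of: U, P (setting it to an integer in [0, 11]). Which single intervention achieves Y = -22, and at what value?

Intervening on U: Y = -48*U + 62. Reaching -22 requires U = 7/4, not an integer.
Intervening on P: with other inputs at their observed values, Y = 12*P - 118. Solving for -22 gives P = 8, within [0, 11].

set P = 8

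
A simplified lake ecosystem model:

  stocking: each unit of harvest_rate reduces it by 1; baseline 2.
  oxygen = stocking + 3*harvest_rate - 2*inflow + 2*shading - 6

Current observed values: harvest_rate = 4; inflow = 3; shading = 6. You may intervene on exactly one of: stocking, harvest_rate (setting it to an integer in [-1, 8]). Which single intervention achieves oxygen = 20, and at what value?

Intervening on stocking: with other inputs at their observed values, oxygen = stocking + 12. Solving for 20 gives stocking = 8, within [-1, 8].
Intervening on harvest_rate: oxygen = 2*harvest_rate + 2. Reaching 20 requires harvest_rate = 9, outside [-1, 8].

set stocking = 8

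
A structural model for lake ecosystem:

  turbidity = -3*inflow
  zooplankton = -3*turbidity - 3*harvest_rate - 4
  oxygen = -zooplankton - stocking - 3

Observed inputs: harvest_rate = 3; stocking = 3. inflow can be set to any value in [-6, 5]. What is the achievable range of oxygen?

Substituting into the zooplankton equation gives zooplankton = 9*inflow - 13.
Substituting into the oxygen equation gives oxygen = -9*inflow + 7.
Linear in inflow, so extremes are at the endpoints: inflow = -6 gives oxygen = 61; inflow = 5 gives oxygen = -38.

-38 to 61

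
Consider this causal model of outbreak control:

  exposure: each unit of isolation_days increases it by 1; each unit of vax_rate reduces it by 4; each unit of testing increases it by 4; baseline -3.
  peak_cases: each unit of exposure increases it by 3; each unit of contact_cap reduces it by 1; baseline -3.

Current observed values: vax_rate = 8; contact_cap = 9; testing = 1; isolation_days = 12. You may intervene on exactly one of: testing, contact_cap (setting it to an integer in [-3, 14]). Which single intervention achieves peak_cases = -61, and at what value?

Intervening on testing: peak_cases = 12*testing - 81. Reaching -61 requires testing = 5/3, not an integer.
Intervening on contact_cap: with other inputs at their observed values, peak_cases = -contact_cap - 60. Solving for -61 gives contact_cap = 1, within [-3, 14].

set contact_cap = 1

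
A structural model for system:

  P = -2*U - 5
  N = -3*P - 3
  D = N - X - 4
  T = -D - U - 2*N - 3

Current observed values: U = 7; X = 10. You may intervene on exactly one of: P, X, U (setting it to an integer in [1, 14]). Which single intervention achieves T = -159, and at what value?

Intervening on P: T = 9*P + 13. Reaching -159 requires P = -172/9, not an integer.
Intervening on X: with other inputs at their observed values, T = X - 168. Solving for -159 gives X = 9, within [1, 14].
Intervening on U: T = -19*U - 25. Reaching -159 requires U = 134/19, not an integer.

set X = 9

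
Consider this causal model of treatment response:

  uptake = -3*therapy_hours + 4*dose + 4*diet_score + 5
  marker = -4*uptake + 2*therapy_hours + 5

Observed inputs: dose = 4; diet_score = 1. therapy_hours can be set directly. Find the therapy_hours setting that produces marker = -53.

therapy_hours = 3

Substituting into the uptake equation gives uptake = -3*therapy_hours + 25.
So marker = 14*therapy_hours - 95.
Solve 14*therapy_hours - 95 = -53: therapy_hours = (-53 + 95) / 14 = 3.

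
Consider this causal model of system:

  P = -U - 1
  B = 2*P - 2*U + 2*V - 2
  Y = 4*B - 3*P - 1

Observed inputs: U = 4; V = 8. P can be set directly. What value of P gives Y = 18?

Intervening on P fixes its value directly, overriding its dependence on U.
Substituting into the B equation gives B = 2*P + 6.
Substituting into the Y equation gives Y = 5*P + 23.
Solve 5*P + 23 = 18: P = (18 - 23) / 5 = -1.

P = -1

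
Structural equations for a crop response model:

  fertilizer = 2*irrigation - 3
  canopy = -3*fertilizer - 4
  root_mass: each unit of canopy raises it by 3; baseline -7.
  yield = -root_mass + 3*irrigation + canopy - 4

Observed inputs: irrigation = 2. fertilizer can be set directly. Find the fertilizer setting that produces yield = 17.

Intervening on fertilizer fixes its value directly, overriding its dependence on irrigation.
Substituting into the root_mass equation gives root_mass = -9*fertilizer - 19.
yield becomes 6*fertilizer + 17.
Solve 6*fertilizer + 17 = 17: fertilizer = (17 - 17) / 6 = 0.

fertilizer = 0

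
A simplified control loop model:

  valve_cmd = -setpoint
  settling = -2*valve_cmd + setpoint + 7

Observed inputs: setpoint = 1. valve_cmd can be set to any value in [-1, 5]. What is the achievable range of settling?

Intervening on valve_cmd fixes its value directly, overriding its dependence on setpoint.
Substituting into the settling equation gives settling = -2*valve_cmd + 8.
Linear in valve_cmd, so extremes are at the endpoints: valve_cmd = -1 gives settling = 10; valve_cmd = 5 gives settling = -2.

-2 to 10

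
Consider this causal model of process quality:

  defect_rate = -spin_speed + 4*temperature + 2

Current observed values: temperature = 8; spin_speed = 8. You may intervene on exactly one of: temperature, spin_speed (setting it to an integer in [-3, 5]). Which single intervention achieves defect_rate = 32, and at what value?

set spin_speed = 2

Intervening on temperature: defect_rate = 4*temperature - 6. Reaching 32 requires temperature = 19/2, not an integer.
Intervening on spin_speed: with other inputs at their observed values, defect_rate = -spin_speed + 34. Solving for 32 gives spin_speed = 2, within [-3, 5].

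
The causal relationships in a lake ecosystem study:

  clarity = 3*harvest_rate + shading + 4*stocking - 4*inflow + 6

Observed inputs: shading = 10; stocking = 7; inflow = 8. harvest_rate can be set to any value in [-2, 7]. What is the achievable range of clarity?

6 to 33

Substituting into the clarity equation gives clarity = 3*harvest_rate + 12.
Linear in harvest_rate, so extremes are at the endpoints: harvest_rate = -2 gives clarity = 6; harvest_rate = 7 gives clarity = 33.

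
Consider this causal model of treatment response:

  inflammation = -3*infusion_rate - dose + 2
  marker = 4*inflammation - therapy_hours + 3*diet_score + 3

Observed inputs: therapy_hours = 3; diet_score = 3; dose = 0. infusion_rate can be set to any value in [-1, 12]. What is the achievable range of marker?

Substituting into the inflammation equation gives inflammation = -3*infusion_rate + 2.
Substituting into the marker equation gives marker = -12*infusion_rate + 17.
Linear in infusion_rate, so extremes are at the endpoints: infusion_rate = -1 gives marker = 29; infusion_rate = 12 gives marker = -127.

-127 to 29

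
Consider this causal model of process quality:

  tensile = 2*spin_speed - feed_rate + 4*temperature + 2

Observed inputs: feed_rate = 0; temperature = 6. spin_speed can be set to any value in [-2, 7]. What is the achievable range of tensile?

Substituting into the tensile equation gives tensile = 2*spin_speed + 26.
Linear in spin_speed, so extremes are at the endpoints: spin_speed = -2 gives tensile = 22; spin_speed = 7 gives tensile = 40.

22 to 40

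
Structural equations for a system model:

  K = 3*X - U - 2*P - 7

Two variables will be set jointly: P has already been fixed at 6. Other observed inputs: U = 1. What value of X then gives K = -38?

X = -6

With P held at 6:
Substituting into the K equation gives K = 3*X - 20.
Solve 3*X - 20 = -38: X = (-38 + 20) / 3 = -6.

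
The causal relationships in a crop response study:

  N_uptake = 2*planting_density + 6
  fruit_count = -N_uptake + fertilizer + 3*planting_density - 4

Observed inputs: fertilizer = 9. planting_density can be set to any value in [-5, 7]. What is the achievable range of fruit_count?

-6 to 6

Substituting into the fruit_count equation gives fruit_count = planting_density - 1.
Linear in planting_density, so extremes are at the endpoints: planting_density = -5 gives fruit_count = -6; planting_density = 7 gives fruit_count = 6.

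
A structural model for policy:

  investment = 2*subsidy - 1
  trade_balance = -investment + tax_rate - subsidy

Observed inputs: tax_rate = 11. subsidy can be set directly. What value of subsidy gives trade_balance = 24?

subsidy = -4

Substituting into the trade_balance equation gives trade_balance = -3*subsidy + 12.
Solve -3*subsidy + 12 = 24: subsidy = (24 - 12) / -3 = -4.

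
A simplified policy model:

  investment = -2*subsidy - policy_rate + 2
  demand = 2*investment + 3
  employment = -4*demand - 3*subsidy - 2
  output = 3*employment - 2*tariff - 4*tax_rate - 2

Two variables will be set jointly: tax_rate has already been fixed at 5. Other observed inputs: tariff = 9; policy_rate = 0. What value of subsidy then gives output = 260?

With tax_rate held at 5:
Substituting into the investment equation gives investment = -2*subsidy + 2.
Substituting into the demand equation gives demand = -4*subsidy + 7.
This gives employment = 13*subsidy - 30.
Substituting into the output equation gives output = 39*subsidy - 130.
Solve 39*subsidy - 130 = 260: subsidy = (260 + 130) / 39 = 10.

subsidy = 10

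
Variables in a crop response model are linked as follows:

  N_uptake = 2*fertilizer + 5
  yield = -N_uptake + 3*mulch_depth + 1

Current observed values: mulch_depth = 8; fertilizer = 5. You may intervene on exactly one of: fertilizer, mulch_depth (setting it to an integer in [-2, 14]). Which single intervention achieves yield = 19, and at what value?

set mulch_depth = 11

Intervening on fertilizer: yield = -2*fertilizer + 20. Reaching 19 requires fertilizer = 1/2, not an integer.
Intervening on mulch_depth: with other inputs at their observed values, yield = 3*mulch_depth - 14. Solving for 19 gives mulch_depth = 11, within [-2, 14].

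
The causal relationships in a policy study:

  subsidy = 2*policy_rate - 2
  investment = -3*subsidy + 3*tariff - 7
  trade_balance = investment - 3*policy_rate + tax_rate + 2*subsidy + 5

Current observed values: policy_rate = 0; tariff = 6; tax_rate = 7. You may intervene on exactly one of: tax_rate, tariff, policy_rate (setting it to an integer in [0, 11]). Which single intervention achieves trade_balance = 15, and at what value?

Intervening on tax_rate: trade_balance = tax_rate + 18. Reaching 15 requires tax_rate = -3, outside [0, 11].
Intervening on tariff: trade_balance = 3*tariff + 7. Reaching 15 requires tariff = 8/3, not an integer.
Intervening on policy_rate: with other inputs at their observed values, trade_balance = -5*policy_rate + 25. Solving for 15 gives policy_rate = 2, within [0, 11].

set policy_rate = 2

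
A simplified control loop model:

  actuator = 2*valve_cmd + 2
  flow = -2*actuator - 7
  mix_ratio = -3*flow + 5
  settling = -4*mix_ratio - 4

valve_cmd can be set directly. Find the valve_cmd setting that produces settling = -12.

valve_cmd = -3

Substituting into the flow equation gives flow = -4*valve_cmd - 11.
So mix_ratio = 12*valve_cmd + 38.
This gives settling = -48*valve_cmd - 156.
Solve -48*valve_cmd - 156 = -12: valve_cmd = (-12 + 156) / -48 = -3.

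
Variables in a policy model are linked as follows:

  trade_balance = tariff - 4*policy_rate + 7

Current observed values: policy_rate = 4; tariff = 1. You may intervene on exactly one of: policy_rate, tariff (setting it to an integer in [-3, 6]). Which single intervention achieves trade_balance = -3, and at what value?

set tariff = 6

Intervening on policy_rate: trade_balance = -4*policy_rate + 8. Reaching -3 requires policy_rate = 11/4, not an integer.
Intervening on tariff: with other inputs at their observed values, trade_balance = tariff - 9. Solving for -3 gives tariff = 6, within [-3, 6].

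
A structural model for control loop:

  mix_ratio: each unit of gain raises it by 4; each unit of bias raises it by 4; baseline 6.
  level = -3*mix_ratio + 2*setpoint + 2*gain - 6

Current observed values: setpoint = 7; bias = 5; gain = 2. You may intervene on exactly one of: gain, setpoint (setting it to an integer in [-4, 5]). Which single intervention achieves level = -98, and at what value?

Intervening on gain: level = -10*gain - 70. Reaching -98 requires gain = 14/5, not an integer.
Intervening on setpoint: with other inputs at their observed values, level = 2*setpoint - 104. Solving for -98 gives setpoint = 3, within [-4, 5].

set setpoint = 3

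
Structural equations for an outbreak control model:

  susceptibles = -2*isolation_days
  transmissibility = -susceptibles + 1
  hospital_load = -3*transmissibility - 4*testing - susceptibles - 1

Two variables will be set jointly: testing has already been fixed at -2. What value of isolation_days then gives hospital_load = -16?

With testing held at -2:
Substituting into the transmissibility equation gives transmissibility = 2*isolation_days + 1.
Substituting into the hospital_load equation gives hospital_load = -4*isolation_days + 4.
Solve -4*isolation_days + 4 = -16: isolation_days = (-16 - 4) / -4 = 5.

isolation_days = 5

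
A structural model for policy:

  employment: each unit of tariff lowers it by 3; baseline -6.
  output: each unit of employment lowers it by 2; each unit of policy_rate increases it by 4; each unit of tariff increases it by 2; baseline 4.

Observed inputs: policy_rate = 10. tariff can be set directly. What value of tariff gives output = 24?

tariff = -4

Substituting into the output equation gives output = 8*tariff + 56.
Solve 8*tariff + 56 = 24: tariff = (24 - 56) / 8 = -4.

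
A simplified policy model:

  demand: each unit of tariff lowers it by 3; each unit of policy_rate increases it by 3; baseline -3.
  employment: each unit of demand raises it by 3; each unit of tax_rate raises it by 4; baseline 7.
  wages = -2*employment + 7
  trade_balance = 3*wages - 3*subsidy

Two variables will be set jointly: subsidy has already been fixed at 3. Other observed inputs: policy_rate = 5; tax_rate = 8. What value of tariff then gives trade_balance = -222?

With subsidy held at 3:
Substituting into the demand equation gives demand = -3*tariff + 12.
employment becomes -9*tariff + 75.
wages becomes 18*tariff - 143.
Substituting into the trade_balance equation gives trade_balance = 54*tariff - 438.
Solve 54*tariff - 438 = -222: tariff = (-222 + 438) / 54 = 4.

tariff = 4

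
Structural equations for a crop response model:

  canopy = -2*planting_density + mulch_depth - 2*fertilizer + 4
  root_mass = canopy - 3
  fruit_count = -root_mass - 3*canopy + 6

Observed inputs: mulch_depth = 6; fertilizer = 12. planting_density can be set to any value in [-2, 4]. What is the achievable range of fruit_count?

49 to 97

Substituting into the canopy equation gives canopy = -2*planting_density - 14.
Substituting into the root_mass equation gives root_mass = -2*planting_density - 17.
This gives fruit_count = 8*planting_density + 65.
Linear in planting_density, so extremes are at the endpoints: planting_density = -2 gives fruit_count = 49; planting_density = 4 gives fruit_count = 97.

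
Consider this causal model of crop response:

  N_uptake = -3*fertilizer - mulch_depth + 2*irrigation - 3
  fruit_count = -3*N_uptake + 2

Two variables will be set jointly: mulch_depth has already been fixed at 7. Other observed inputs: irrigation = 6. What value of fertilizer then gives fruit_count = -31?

With mulch_depth held at 7:
Substituting into the N_uptake equation gives N_uptake = -3*fertilizer + 2.
fruit_count becomes 9*fertilizer - 4.
Solve 9*fertilizer - 4 = -31: fertilizer = (-31 + 4) / 9 = -3.

fertilizer = -3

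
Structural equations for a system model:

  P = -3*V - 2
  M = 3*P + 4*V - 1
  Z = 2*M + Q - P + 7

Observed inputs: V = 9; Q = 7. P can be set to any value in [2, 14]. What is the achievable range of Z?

94 to 154

Intervening on P fixes its value directly, overriding its dependence on V.
Substituting into the M equation gives M = 3*P + 35.
Z becomes 5*P + 84.
Linear in P, so extremes are at the endpoints: P = 2 gives Z = 94; P = 14 gives Z = 154.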